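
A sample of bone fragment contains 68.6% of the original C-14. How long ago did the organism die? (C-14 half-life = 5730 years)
Age = t½ × log₂(1/ratio) = 3116 years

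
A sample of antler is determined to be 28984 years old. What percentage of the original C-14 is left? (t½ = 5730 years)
N/N₀ = (1/2)^(t/t½) = 0.03001 = 3%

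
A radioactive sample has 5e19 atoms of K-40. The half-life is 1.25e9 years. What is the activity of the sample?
A = λN = 2.773e10 decays/year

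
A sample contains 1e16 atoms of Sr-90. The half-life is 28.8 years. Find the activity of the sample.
A = λN = 2.407e14 decays/year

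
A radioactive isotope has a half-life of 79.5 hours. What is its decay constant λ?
λ = ln(2)/t½ = 0.008719 hour⁻¹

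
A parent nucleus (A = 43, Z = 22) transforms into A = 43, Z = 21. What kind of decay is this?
ΔA = 0, ΔZ = -1 ⇒ beta-plus decay (β⁺) or electron capture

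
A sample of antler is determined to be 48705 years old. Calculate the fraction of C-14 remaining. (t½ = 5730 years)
N/N₀ = (1/2)^(t/t½) = 0.002762 = 0.276%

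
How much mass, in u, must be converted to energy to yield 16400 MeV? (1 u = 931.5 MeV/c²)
m = E/c² = 17.61 u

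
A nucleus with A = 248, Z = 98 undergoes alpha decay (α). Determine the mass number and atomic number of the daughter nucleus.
Daughter: A = 244, Z = 96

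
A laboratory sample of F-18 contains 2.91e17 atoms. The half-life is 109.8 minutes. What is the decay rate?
A = λN = 1.837e15 decays/minute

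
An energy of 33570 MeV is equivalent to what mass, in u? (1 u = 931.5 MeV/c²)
m = E/c² = 36.04 u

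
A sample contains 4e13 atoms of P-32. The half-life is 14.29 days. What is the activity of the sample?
A = λN = 1.94e12 decays/day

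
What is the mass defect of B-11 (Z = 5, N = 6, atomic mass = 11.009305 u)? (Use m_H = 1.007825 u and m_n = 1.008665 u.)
Δm = Z·m_H + N·m_n − M = 0.08181 u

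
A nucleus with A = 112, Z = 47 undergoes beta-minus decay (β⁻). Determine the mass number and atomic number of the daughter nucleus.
Daughter: A = 112, Z = 48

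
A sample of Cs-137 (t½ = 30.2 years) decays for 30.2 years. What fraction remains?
N/N₀ = (1/2)^(t/t½) = 0.5 = 50%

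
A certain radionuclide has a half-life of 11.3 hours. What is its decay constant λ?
λ = ln(2)/t½ = 0.06134 hour⁻¹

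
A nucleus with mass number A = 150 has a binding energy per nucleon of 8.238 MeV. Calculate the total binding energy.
B.E. = 8.238 × 150 = 1236 MeV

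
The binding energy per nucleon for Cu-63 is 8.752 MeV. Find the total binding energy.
B.E. = 8.752 × 63 = 551.4 MeV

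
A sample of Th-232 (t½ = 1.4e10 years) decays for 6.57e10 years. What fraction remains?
N/N₀ = (1/2)^(t/t½) = 0.03866 = 3.87%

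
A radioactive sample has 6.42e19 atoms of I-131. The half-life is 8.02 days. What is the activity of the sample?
A = λN = 5.549e18 decays/day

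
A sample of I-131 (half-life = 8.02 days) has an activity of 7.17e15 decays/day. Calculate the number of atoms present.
N = A/λ = 8.296e16 atoms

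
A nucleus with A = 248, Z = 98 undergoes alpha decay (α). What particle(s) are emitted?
α particle = ⁴₂He (2 protons + 2 neutrons)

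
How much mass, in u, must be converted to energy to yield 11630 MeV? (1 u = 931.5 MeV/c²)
m = E/c² = 12.49 u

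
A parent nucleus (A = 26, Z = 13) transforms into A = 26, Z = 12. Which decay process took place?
ΔA = 0, ΔZ = -1 ⇒ beta-plus decay (β⁺) or electron capture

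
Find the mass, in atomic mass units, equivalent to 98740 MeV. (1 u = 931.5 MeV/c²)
m = E/c² = 106 u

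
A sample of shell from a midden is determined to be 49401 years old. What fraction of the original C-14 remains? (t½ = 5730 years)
N/N₀ = (1/2)^(t/t½) = 0.002539 = 0.254%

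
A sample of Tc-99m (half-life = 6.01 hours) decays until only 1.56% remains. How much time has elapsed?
t = t½ × log₂(N₀/N) = 36.07 hours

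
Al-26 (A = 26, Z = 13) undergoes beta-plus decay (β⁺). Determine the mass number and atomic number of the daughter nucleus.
Daughter: A = 26, Z = 12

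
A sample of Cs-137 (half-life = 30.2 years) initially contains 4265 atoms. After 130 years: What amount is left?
N = N₀(1/2)^(t/t½) = 215.8 atoms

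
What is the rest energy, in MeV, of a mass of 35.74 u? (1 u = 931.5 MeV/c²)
E = mc² = 33290 MeV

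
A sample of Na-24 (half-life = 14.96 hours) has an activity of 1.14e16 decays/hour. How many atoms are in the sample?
N = A/λ = 2.46e17 atoms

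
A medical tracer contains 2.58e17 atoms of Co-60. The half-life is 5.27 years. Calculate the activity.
A = λN = 3.393e16 decays/year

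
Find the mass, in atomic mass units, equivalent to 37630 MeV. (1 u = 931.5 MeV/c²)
m = E/c² = 40.4 u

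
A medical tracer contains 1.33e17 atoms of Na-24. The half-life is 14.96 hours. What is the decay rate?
A = λN = 6.162e15 decays/hour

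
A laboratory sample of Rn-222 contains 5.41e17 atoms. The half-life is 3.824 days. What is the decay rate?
A = λN = 9.806e16 decays/day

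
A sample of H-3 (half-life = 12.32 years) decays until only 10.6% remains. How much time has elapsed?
t = t½ × log₂(N₀/N) = 39.89 years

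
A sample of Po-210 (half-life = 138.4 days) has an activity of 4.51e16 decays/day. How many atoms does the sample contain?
N = A/λ = 9.005e18 atoms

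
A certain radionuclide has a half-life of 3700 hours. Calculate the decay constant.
λ = ln(2)/t½ = 1.873e-4 hour⁻¹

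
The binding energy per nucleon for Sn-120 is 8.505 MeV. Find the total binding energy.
B.E. = 8.505 × 120 = 1021 MeV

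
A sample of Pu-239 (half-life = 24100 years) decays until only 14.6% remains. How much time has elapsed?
t = t½ × log₂(N₀/N) = 66900 years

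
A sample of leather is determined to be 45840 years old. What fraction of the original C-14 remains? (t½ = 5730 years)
N/N₀ = (1/2)^(t/t½) = 0.003906 = 0.391%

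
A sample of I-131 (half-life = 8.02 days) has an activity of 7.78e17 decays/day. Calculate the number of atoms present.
N = A/λ = 9.002e18 atoms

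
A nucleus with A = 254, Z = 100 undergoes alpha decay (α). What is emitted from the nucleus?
α particle = ⁴₂He (2 protons + 2 neutrons)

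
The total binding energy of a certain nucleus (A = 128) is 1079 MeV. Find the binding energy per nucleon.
B.E./A = 1079/128 = 8.43 MeV/nucleon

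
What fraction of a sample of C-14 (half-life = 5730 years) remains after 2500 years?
N/N₀ = (1/2)^(t/t½) = 0.739 = 73.9%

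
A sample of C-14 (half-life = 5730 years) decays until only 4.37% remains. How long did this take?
t = t½ × log₂(N₀/N) = 25880 years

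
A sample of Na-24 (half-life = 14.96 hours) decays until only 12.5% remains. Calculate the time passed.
t = t½ × log₂(N₀/N) = 44.88 hours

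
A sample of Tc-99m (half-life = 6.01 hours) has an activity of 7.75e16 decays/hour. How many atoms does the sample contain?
N = A/λ = 6.72e17 atoms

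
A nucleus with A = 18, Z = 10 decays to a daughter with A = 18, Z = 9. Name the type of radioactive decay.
ΔA = 0, ΔZ = -1 ⇒ beta-plus decay (β⁺) or electron capture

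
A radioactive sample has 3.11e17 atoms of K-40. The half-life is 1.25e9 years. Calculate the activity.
A = λN = 1.725e8 decays/year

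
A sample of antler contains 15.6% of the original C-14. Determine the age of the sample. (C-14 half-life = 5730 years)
Age = t½ × log₂(1/ratio) = 15360 years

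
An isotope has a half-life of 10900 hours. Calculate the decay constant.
λ = ln(2)/t½ = 6.359e-5 hour⁻¹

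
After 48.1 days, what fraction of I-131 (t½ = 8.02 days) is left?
N/N₀ = (1/2)^(t/t½) = 0.01565 = 1.57%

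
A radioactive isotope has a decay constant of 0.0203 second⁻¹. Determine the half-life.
t½ = ln(2)/λ = 34.15 seconds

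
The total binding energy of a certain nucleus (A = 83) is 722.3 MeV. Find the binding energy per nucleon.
B.E./A = 722.3/83 = 8.702 MeV/nucleon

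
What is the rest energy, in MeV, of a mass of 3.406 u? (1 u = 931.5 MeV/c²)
E = mc² = 3173 MeV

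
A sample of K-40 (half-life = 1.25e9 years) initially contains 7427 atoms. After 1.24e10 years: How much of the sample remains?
N = N₀(1/2)^(t/t½) = 7.666 atoms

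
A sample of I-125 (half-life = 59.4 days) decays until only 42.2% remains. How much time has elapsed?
t = t½ × log₂(N₀/N) = 73.93 days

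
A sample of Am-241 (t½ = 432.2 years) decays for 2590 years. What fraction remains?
N/N₀ = (1/2)^(t/t½) = 0.01571 = 1.57%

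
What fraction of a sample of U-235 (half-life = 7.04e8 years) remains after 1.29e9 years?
N/N₀ = (1/2)^(t/t½) = 0.2808 = 28.1%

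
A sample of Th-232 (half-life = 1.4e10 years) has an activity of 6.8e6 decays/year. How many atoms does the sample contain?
N = A/λ = 1.373e17 atoms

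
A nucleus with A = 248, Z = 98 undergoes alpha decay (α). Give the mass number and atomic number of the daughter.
Daughter: A = 244, Z = 96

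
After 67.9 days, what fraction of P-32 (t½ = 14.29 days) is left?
N/N₀ = (1/2)^(t/t½) = 0.03712 = 3.71%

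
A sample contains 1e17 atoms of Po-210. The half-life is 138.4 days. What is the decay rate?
A = λN = 5.008e14 decays/day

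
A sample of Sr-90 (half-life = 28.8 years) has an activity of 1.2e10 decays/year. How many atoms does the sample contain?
N = A/λ = 4.986e11 atoms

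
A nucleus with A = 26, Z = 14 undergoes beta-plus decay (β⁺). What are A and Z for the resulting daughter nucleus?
Daughter: A = 26, Z = 13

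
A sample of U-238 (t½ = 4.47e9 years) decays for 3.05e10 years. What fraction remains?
N/N₀ = (1/2)^(t/t½) = 0.008831 = 0.883%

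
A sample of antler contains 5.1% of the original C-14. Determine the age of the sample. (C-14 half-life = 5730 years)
Age = t½ × log₂(1/ratio) = 24600 years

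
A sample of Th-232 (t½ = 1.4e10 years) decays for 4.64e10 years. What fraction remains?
N/N₀ = (1/2)^(t/t½) = 0.1005 = 10.1%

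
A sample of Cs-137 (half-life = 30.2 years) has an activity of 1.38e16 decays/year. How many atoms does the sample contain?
N = A/λ = 6.013e17 atoms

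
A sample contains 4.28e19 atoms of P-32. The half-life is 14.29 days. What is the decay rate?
A = λN = 2.076e18 decays/day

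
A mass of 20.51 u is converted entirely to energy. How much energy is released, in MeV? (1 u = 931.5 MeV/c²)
E = mc² = 19110 MeV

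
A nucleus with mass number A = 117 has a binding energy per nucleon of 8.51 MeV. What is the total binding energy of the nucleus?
B.E. = 8.51 × 117 = 995.7 MeV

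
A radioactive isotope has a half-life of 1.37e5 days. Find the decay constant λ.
λ = ln(2)/t½ = 5.059e-6 day⁻¹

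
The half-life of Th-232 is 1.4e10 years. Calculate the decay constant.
λ = ln(2)/t½ = 4.951e-11 year⁻¹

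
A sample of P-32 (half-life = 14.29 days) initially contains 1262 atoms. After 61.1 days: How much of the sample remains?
N = N₀(1/2)^(t/t½) = 65.15 atoms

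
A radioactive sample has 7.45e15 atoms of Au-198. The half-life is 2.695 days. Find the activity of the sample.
A = λN = 1.916e15 decays/day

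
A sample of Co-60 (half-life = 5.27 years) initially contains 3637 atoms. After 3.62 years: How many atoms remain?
N = N₀(1/2)^(t/t½) = 2259 atoms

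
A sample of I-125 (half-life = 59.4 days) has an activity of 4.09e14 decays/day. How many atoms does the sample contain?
N = A/λ = 3.505e16 atoms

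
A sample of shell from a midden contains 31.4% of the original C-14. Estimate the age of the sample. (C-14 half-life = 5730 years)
Age = t½ × log₂(1/ratio) = 9576 years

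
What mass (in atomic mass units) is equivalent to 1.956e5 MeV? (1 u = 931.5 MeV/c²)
m = E/c² = 210 u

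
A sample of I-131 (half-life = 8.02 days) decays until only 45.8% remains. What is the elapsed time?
t = t½ × log₂(N₀/N) = 9.035 days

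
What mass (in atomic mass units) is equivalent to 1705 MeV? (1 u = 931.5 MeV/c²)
m = E/c² = 1.83 u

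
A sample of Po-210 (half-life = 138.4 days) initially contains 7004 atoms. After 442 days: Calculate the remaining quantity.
N = N₀(1/2)^(t/t½) = 765.5 atoms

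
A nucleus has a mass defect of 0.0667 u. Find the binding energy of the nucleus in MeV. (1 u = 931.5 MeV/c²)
B.E. = Δm × 931.5 = 62.13 MeV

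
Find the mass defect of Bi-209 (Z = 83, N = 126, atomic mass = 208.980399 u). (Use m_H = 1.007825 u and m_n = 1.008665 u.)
Δm = Z·m_H + N·m_n − M = 1.761 u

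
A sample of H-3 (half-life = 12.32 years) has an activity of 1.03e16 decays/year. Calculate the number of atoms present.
N = A/λ = 1.831e17 atoms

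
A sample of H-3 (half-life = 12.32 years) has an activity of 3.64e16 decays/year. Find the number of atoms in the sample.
N = A/λ = 6.47e17 atoms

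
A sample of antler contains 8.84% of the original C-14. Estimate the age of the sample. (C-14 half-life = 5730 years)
Age = t½ × log₂(1/ratio) = 20050 years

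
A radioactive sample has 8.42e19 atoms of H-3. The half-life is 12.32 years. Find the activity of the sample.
A = λN = 4.737e18 decays/year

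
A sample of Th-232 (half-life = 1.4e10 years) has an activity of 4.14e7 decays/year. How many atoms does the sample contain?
N = A/λ = 8.362e17 atoms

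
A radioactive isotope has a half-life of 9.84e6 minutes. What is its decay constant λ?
λ = ln(2)/t½ = 7.044e-8 minute⁻¹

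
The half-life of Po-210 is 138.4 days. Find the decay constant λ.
λ = ln(2)/t½ = 0.005008 day⁻¹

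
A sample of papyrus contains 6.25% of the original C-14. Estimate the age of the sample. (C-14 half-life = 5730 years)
Age = t½ × log₂(1/ratio) = 22920 years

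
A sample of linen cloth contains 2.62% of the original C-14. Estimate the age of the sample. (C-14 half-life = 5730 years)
Age = t½ × log₂(1/ratio) = 30110 years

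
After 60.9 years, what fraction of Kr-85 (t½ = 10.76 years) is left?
N/N₀ = (1/2)^(t/t½) = 0.01978 = 1.98%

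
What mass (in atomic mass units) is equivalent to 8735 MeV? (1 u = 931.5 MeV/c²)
m = E/c² = 9.377 u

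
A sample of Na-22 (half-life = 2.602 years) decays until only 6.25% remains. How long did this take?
t = t½ × log₂(N₀/N) = 10.41 years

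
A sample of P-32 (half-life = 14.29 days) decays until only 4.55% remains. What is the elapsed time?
t = t½ × log₂(N₀/N) = 63.7 days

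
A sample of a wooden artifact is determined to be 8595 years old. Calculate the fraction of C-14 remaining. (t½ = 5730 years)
N/N₀ = (1/2)^(t/t½) = 0.3536 = 35.4%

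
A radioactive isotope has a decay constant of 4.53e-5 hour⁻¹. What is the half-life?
t½ = ln(2)/λ = 15300 hours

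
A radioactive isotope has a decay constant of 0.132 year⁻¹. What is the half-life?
t½ = ln(2)/λ = 5.251 years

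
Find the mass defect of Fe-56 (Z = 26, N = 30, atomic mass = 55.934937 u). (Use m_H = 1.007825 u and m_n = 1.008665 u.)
Δm = Z·m_H + N·m_n − M = 0.5285 u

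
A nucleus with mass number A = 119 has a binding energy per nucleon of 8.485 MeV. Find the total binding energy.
B.E. = 8.485 × 119 = 1010 MeV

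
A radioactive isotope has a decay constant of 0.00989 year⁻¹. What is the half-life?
t½ = ln(2)/λ = 70.09 years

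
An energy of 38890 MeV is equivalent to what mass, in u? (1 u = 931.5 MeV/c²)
m = E/c² = 41.75 u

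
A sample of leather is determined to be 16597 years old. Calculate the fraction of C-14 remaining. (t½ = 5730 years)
N/N₀ = (1/2)^(t/t½) = 0.1343 = 13.4%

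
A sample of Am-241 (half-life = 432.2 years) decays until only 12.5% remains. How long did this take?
t = t½ × log₂(N₀/N) = 1297 years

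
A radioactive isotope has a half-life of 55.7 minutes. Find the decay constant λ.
λ = ln(2)/t½ = 0.01244 minute⁻¹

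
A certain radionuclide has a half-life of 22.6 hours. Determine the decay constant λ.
λ = ln(2)/t½ = 0.03067 hour⁻¹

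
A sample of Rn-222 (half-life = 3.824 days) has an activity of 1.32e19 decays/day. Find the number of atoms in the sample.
N = A/λ = 7.282e19 atoms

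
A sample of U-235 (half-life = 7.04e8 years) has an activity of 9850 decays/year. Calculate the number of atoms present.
N = A/λ = 1e13 atoms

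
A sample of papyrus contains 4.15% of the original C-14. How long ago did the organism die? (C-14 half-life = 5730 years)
Age = t½ × log₂(1/ratio) = 26300 years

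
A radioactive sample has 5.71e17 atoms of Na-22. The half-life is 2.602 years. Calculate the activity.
A = λN = 1.521e17 decays/year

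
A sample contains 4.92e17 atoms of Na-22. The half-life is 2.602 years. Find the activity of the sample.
A = λN = 1.311e17 decays/year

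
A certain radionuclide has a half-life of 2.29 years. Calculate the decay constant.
λ = ln(2)/t½ = 0.3027 year⁻¹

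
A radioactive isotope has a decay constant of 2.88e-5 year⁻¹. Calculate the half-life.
t½ = ln(2)/λ = 24070 years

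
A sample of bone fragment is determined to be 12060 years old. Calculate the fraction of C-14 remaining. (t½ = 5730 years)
N/N₀ = (1/2)^(t/t½) = 0.2325 = 23.2%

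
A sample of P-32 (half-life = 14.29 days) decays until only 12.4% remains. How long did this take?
t = t½ × log₂(N₀/N) = 43.04 days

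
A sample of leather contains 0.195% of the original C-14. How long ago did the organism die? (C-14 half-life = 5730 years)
Age = t½ × log₂(1/ratio) = 51580 years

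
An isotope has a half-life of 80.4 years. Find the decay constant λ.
λ = ln(2)/t½ = 0.008621 year⁻¹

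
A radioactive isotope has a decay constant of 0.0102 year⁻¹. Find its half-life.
t½ = ln(2)/λ = 67.96 years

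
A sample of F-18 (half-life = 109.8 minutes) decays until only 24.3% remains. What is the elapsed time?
t = t½ × log₂(N₀/N) = 224.1 minutes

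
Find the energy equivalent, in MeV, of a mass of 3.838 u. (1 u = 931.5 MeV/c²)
E = mc² = 3575 MeV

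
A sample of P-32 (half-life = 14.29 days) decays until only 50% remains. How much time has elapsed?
t = t½ × log₂(N₀/N) = 14.29 days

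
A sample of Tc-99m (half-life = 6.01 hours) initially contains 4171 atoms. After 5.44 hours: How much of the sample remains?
N = N₀(1/2)^(t/t½) = 2227 atoms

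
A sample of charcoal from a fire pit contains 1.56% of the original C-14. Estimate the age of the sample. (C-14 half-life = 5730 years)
Age = t½ × log₂(1/ratio) = 34390 years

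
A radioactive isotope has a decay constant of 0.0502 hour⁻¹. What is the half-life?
t½ = ln(2)/λ = 13.81 hours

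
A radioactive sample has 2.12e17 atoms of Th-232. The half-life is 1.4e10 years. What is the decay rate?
A = λN = 1.05e7 decays/year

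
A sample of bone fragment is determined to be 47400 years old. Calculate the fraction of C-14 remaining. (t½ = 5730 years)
N/N₀ = (1/2)^(t/t½) = 0.003234 = 0.323%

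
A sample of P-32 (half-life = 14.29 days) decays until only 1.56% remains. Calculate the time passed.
t = t½ × log₂(N₀/N) = 85.77 days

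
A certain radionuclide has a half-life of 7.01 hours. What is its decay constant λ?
λ = ln(2)/t½ = 0.09888 hour⁻¹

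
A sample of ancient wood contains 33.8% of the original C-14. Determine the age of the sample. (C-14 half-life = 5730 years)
Age = t½ × log₂(1/ratio) = 8967 years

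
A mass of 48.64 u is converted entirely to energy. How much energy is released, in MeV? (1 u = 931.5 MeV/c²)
E = mc² = 45310 MeV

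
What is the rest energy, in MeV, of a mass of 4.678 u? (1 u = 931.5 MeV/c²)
E = mc² = 4358 MeV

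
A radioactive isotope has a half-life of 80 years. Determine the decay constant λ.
λ = ln(2)/t½ = 0.008664 year⁻¹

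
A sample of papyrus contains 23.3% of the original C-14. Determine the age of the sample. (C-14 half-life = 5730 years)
Age = t½ × log₂(1/ratio) = 12040 years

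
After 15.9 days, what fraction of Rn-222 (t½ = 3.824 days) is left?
N/N₀ = (1/2)^(t/t½) = 0.05602 = 5.6%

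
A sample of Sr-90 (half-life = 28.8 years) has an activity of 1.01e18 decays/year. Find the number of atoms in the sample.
N = A/λ = 4.197e19 atoms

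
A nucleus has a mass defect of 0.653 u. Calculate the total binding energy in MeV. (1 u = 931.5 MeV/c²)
B.E. = Δm × 931.5 = 608.3 MeV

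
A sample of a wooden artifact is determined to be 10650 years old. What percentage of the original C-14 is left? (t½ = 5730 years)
N/N₀ = (1/2)^(t/t½) = 0.2757 = 27.6%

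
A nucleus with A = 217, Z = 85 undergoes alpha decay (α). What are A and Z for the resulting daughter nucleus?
Daughter: A = 213, Z = 83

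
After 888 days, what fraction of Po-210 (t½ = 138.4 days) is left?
N/N₀ = (1/2)^(t/t½) = 0.01171 = 1.17%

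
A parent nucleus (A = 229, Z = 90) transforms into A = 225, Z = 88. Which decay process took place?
ΔA = -4, ΔZ = -2 ⇒ alpha decay (α)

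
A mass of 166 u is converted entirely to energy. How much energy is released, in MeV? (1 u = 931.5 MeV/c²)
E = mc² = 1.546e5 MeV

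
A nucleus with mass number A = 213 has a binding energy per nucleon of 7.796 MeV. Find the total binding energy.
B.E. = 7.796 × 213 = 1661 MeV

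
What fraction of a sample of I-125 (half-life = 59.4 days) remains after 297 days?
N/N₀ = (1/2)^(t/t½) = 0.03125 = 3.12%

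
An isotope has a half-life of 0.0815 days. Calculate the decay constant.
λ = ln(2)/t½ = 8.505 day⁻¹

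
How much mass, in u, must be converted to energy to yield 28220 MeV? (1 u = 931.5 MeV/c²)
m = E/c² = 30.3 u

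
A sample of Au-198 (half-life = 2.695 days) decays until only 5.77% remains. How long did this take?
t = t½ × log₂(N₀/N) = 11.09 days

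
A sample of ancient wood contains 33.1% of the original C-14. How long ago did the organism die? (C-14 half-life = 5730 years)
Age = t½ × log₂(1/ratio) = 9140 years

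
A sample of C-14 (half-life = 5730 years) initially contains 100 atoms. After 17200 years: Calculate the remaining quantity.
N = N₀(1/2)^(t/t½) = 12.48 atoms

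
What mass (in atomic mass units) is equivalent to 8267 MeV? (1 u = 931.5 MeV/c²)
m = E/c² = 8.875 u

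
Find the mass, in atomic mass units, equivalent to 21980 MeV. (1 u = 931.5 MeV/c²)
m = E/c² = 23.6 u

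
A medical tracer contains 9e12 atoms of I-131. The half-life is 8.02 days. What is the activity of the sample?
A = λN = 7.778e11 decays/day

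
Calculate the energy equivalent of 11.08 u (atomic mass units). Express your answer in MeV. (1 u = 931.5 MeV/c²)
E = mc² = 10320 MeV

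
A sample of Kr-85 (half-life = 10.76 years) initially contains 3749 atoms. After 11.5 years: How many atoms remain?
N = N₀(1/2)^(t/t½) = 1787 atoms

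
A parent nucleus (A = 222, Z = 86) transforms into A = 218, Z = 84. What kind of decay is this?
ΔA = -4, ΔZ = -2 ⇒ alpha decay (α)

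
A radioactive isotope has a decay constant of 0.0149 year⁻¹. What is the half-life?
t½ = ln(2)/λ = 46.52 years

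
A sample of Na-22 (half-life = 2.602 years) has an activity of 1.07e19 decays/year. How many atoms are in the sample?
N = A/λ = 4.017e19 atoms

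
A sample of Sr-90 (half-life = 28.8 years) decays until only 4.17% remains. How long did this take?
t = t½ × log₂(N₀/N) = 132 years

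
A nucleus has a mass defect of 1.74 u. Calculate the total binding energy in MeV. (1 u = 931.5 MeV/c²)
B.E. = Δm × 931.5 = 1621 MeV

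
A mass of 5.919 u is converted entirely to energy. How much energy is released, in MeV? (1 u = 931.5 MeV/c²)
E = mc² = 5514 MeV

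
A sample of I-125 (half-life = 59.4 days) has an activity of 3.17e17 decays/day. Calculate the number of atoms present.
N = A/λ = 2.717e19 atoms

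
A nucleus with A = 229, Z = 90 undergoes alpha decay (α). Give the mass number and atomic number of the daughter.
Daughter: A = 225, Z = 88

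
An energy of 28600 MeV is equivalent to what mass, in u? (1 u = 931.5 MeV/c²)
m = E/c² = 30.7 u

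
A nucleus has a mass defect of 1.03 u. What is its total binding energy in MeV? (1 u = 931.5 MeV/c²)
B.E. = Δm × 931.5 = 959.4 MeV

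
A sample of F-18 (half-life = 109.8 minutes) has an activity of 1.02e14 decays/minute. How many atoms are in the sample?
N = A/λ = 1.616e16 atoms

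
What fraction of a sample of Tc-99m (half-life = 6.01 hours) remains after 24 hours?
N/N₀ = (1/2)^(t/t½) = 0.06279 = 6.28%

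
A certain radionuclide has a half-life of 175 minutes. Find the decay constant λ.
λ = ln(2)/t½ = 0.003961 minute⁻¹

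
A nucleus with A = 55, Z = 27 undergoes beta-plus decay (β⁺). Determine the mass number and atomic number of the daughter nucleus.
Daughter: A = 55, Z = 26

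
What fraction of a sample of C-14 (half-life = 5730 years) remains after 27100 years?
N/N₀ = (1/2)^(t/t½) = 0.03769 = 3.77%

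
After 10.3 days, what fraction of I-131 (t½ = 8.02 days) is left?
N/N₀ = (1/2)^(t/t½) = 0.4106 = 41.1%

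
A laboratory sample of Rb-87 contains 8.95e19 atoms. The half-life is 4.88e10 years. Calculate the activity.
A = λN = 1.271e9 decays/year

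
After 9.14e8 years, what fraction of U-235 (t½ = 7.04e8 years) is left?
N/N₀ = (1/2)^(t/t½) = 0.4066 = 40.7%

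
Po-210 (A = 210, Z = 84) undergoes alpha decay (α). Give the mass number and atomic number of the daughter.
Daughter: A = 206, Z = 82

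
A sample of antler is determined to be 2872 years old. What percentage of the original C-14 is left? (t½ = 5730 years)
N/N₀ = (1/2)^(t/t½) = 0.7065 = 70.7%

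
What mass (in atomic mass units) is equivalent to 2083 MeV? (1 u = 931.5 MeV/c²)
m = E/c² = 2.236 u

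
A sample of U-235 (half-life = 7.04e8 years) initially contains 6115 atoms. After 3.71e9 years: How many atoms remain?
N = N₀(1/2)^(t/t½) = 158.5 atoms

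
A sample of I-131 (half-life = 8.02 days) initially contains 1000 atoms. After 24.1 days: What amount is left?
N = N₀(1/2)^(t/t½) = 124.6 atoms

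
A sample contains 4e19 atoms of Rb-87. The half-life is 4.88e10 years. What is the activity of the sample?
A = λN = 5.682e8 decays/year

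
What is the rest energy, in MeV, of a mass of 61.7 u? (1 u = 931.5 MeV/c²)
E = mc² = 57470 MeV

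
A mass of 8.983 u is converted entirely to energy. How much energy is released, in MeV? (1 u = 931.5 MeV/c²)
E = mc² = 8368 MeV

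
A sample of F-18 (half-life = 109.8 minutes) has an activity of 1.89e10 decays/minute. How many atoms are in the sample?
N = A/λ = 2.994e12 atoms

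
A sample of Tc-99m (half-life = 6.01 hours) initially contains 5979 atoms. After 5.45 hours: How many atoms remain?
N = N₀(1/2)^(t/t½) = 3189 atoms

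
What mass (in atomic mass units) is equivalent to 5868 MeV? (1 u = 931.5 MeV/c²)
m = E/c² = 6.3 u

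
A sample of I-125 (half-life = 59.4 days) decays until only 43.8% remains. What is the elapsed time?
t = t½ × log₂(N₀/N) = 70.75 days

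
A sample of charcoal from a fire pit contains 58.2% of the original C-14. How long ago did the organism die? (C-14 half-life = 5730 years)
Age = t½ × log₂(1/ratio) = 4475 years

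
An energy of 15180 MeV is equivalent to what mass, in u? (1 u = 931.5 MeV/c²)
m = E/c² = 16.3 u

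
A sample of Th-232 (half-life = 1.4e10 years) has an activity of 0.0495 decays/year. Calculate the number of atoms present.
N = A/λ = 9.998e8 atoms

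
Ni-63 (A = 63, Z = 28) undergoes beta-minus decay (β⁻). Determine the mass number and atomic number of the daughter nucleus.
Daughter: A = 63, Z = 29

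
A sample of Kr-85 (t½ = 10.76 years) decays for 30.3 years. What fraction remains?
N/N₀ = (1/2)^(t/t½) = 0.142 = 14.2%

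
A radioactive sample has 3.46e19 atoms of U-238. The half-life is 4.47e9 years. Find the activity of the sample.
A = λN = 5.365e9 decays/year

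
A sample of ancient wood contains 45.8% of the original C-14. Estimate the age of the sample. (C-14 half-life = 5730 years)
Age = t½ × log₂(1/ratio) = 6455 years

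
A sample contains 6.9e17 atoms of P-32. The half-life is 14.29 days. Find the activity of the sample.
A = λN = 3.347e16 decays/day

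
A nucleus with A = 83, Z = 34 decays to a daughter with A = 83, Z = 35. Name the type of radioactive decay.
ΔA = 0, ΔZ = +1 ⇒ beta-minus decay (β⁻)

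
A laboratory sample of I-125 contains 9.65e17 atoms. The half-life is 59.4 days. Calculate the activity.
A = λN = 1.126e16 decays/day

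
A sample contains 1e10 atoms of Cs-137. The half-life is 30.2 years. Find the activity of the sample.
A = λN = 2.295e8 decays/year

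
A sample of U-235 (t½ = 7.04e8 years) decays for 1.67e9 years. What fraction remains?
N/N₀ = (1/2)^(t/t½) = 0.1932 = 19.3%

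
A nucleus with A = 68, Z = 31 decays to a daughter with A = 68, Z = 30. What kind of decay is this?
ΔA = 0, ΔZ = -1 ⇒ beta-plus decay (β⁺) or electron capture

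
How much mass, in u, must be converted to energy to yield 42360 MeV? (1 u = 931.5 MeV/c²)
m = E/c² = 45.48 u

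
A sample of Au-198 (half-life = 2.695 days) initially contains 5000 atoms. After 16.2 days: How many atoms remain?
N = N₀(1/2)^(t/t½) = 77.52 atoms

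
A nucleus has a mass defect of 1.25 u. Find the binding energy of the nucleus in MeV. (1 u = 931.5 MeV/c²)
B.E. = Δm × 931.5 = 1164 MeV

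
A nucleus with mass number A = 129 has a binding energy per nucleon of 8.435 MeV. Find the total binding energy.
B.E. = 8.435 × 129 = 1088 MeV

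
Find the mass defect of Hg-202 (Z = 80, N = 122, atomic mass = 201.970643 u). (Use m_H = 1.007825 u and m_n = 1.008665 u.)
Δm = Z·m_H + N·m_n − M = 1.712 u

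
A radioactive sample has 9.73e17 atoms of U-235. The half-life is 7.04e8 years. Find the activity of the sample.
A = λN = 9.58e8 decays/year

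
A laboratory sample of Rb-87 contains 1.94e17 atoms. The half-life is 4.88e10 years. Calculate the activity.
A = λN = 2.756e6 decays/year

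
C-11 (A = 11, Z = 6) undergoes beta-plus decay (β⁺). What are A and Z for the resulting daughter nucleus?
Daughter: A = 11, Z = 5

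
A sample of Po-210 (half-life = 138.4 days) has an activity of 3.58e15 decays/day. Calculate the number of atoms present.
N = A/λ = 7.148e17 atoms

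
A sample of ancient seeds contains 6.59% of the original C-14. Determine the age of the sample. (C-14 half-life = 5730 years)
Age = t½ × log₂(1/ratio) = 22480 years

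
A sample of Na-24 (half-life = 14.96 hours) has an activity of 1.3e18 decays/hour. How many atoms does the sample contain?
N = A/λ = 2.806e19 atoms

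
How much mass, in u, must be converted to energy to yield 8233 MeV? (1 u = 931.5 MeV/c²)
m = E/c² = 8.838 u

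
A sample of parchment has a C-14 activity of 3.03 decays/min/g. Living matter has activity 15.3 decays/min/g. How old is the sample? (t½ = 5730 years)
Age = t½ × log₂(A₀/A) = 13390 years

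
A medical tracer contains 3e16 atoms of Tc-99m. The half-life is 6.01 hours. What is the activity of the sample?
A = λN = 3.46e15 decays/hour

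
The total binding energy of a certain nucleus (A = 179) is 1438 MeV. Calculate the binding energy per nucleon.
B.E./A = 1438/179 = 8.034 MeV/nucleon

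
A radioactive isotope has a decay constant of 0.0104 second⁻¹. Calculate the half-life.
t½ = ln(2)/λ = 66.65 seconds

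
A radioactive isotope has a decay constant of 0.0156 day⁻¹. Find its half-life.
t½ = ln(2)/λ = 44.43 days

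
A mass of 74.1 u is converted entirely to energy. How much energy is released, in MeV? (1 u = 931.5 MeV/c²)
E = mc² = 69020 MeV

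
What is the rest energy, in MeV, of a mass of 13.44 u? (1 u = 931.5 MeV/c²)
E = mc² = 12520 MeV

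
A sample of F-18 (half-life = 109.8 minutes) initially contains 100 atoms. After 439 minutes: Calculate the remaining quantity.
N = N₀(1/2)^(t/t½) = 6.258 atoms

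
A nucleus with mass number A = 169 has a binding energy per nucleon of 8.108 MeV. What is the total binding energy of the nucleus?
B.E. = 8.108 × 169 = 1370 MeV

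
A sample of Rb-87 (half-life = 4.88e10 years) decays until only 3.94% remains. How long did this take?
t = t½ × log₂(N₀/N) = 2.277e11 years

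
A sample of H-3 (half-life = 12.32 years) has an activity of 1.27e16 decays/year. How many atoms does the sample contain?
N = A/λ = 2.257e17 atoms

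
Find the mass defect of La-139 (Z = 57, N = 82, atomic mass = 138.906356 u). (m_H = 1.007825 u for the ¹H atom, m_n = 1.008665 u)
Δm = Z·m_H + N·m_n − M = 1.25 u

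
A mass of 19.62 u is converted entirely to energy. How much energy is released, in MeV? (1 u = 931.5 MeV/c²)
E = mc² = 18280 MeV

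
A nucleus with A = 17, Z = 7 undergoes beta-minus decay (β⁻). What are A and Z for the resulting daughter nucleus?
Daughter: A = 17, Z = 8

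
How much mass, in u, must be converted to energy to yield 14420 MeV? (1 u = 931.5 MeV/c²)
m = E/c² = 15.48 u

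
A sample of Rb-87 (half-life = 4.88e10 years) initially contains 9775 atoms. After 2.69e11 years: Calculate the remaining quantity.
N = N₀(1/2)^(t/t½) = 214.2 atoms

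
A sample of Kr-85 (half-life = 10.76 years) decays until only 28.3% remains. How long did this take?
t = t½ × log₂(N₀/N) = 19.6 years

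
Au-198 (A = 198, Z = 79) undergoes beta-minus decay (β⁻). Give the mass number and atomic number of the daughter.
Daughter: A = 198, Z = 80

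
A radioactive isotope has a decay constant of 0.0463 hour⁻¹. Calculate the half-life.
t½ = ln(2)/λ = 14.97 hours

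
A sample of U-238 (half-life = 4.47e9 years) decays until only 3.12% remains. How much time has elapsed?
t = t½ × log₂(N₀/N) = 2.236e10 years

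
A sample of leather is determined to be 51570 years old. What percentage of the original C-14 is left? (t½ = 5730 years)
N/N₀ = (1/2)^(t/t½) = 0.001953 = 0.195%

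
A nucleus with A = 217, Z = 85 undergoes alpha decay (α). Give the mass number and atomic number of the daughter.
Daughter: A = 213, Z = 83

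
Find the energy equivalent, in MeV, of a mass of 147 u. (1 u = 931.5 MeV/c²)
E = mc² = 1.369e5 MeV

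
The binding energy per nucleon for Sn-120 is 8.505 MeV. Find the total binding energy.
B.E. = 8.505 × 120 = 1021 MeV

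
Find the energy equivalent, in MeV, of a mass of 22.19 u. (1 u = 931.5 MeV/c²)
E = mc² = 20670 MeV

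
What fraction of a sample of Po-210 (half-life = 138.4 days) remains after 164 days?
N/N₀ = (1/2)^(t/t½) = 0.4398 = 44%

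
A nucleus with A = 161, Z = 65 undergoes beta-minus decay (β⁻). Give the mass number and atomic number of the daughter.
Daughter: A = 161, Z = 66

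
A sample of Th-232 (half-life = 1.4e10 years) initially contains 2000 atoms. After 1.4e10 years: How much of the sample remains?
N = N₀(1/2)^(t/t½) = 1000 atoms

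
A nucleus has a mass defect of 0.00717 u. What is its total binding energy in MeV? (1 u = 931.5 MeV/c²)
B.E. = Δm × 931.5 = 6.679 MeV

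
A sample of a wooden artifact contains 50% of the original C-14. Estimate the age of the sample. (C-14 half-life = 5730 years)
Age = t½ × log₂(1/ratio) = 5730 years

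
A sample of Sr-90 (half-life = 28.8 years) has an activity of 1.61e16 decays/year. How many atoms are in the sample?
N = A/λ = 6.689e17 atoms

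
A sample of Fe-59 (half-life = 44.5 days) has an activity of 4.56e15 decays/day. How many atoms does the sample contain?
N = A/λ = 2.928e17 atoms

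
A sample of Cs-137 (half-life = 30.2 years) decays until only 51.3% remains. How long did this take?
t = t½ × log₂(N₀/N) = 29.08 years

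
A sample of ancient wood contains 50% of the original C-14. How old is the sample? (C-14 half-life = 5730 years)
Age = t½ × log₂(1/ratio) = 5730 years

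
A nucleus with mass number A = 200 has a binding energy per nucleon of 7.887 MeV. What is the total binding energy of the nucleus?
B.E. = 7.887 × 200 = 1577 MeV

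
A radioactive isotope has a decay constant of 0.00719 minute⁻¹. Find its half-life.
t½ = ln(2)/λ = 96.4 minutes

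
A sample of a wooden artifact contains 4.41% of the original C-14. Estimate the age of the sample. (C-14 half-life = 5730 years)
Age = t½ × log₂(1/ratio) = 25800 years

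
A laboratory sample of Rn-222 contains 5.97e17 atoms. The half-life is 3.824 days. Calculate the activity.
A = λN = 1.082e17 decays/day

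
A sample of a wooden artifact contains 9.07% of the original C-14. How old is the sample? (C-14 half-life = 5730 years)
Age = t½ × log₂(1/ratio) = 19840 years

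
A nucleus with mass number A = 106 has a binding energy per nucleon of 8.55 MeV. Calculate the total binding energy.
B.E. = 8.55 × 106 = 906.3 MeV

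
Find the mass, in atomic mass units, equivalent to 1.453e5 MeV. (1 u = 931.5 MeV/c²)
m = E/c² = 156 u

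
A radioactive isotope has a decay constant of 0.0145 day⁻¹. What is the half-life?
t½ = ln(2)/λ = 47.8 days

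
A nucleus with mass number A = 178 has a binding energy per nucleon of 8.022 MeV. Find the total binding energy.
B.E. = 8.022 × 178 = 1428 MeV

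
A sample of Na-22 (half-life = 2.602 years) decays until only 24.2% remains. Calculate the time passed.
t = t½ × log₂(N₀/N) = 5.326 years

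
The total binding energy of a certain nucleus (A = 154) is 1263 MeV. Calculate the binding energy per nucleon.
B.E./A = 1263/154 = 8.201 MeV/nucleon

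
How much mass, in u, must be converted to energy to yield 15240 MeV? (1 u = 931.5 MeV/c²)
m = E/c² = 16.36 u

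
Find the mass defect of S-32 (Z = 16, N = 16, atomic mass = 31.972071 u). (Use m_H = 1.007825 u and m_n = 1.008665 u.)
Δm = Z·m_H + N·m_n − M = 0.2918 u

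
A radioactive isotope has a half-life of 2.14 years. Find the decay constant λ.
λ = ln(2)/t½ = 0.3239 year⁻¹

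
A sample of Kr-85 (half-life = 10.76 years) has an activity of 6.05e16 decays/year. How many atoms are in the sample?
N = A/λ = 9.392e17 atoms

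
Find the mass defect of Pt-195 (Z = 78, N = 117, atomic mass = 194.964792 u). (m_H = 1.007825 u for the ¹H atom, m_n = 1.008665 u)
Δm = Z·m_H + N·m_n − M = 1.659 u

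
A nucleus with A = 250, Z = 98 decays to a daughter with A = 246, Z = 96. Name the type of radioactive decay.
ΔA = -4, ΔZ = -2 ⇒ alpha decay (α)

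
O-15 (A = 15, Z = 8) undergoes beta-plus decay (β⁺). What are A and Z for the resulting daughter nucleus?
Daughter: A = 15, Z = 7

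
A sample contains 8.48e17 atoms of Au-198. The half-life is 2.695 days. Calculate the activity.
A = λN = 2.181e17 decays/day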